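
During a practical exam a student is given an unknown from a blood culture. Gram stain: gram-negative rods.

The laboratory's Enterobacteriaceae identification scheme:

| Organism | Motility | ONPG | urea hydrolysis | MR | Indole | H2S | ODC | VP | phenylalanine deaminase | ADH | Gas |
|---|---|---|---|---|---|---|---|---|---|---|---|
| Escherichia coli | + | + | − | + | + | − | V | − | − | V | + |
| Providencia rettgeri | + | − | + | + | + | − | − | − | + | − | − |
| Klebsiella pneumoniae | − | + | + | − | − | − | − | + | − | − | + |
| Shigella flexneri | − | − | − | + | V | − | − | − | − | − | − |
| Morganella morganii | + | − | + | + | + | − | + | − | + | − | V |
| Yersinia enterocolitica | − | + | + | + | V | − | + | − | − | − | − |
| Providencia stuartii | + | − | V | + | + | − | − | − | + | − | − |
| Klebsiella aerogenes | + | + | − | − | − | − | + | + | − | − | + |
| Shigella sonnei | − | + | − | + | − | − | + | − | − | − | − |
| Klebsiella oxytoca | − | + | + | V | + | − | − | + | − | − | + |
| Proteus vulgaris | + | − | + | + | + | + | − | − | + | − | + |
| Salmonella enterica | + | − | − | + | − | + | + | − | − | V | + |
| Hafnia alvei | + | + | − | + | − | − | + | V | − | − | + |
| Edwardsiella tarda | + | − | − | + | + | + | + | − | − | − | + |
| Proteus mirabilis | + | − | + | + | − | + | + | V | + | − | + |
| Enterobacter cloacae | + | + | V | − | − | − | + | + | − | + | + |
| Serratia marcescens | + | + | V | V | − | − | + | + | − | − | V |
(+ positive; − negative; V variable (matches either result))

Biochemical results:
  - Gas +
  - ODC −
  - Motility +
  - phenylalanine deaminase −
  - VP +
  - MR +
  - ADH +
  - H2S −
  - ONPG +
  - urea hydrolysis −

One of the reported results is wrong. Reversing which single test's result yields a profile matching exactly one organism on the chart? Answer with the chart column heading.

As reported, no row in the chart matches all 10 reactions.
Reversing urea hydrolysis → still no organism matches.
Reversing phenylalanine deaminase → still no organism matches.
Reversing MR → still no organism matches.
Reversing VP (to −) → unique match: Escherichia coli.
Reversing ONPG → still no organism matches.
Reversing ODC → still no organism matches.
Reversing ADH → still no organism matches.
Reversing H2S → still no organism matches.
Reversing Gas → still no organism matches.
Reversing Motility → still no organism matches.

VP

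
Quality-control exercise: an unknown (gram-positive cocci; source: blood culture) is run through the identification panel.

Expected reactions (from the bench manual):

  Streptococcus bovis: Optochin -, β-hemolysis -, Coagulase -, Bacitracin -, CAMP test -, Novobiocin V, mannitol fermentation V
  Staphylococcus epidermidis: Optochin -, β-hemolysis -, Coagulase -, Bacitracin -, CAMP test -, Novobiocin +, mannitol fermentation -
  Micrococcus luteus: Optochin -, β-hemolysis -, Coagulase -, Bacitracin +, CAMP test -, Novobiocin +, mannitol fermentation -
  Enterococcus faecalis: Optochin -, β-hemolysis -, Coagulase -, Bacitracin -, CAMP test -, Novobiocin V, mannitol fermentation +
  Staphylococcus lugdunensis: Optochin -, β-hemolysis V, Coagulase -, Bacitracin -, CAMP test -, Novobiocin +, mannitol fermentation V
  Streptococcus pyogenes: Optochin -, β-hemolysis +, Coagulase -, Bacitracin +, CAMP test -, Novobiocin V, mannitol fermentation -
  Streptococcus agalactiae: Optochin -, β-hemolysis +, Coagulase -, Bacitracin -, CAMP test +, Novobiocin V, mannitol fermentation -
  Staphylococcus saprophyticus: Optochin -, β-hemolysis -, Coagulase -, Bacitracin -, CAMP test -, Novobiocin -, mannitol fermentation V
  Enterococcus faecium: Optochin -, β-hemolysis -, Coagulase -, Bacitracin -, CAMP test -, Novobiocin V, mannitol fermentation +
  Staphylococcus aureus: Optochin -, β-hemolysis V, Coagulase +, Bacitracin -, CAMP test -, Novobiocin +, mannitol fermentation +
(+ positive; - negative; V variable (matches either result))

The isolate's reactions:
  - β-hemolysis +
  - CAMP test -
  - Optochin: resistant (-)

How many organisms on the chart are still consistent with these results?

3

β-hemolysis +: excludes 6 organisms — 4 left.
Optochin -: all 4 remaining candidates are consistent.
CAMP test -: excludes Streptococcus agalactiae — 3 left.
Still consistent: Staphylococcus aureus, Staphylococcus lugdunensis, Streptococcus pyogenes.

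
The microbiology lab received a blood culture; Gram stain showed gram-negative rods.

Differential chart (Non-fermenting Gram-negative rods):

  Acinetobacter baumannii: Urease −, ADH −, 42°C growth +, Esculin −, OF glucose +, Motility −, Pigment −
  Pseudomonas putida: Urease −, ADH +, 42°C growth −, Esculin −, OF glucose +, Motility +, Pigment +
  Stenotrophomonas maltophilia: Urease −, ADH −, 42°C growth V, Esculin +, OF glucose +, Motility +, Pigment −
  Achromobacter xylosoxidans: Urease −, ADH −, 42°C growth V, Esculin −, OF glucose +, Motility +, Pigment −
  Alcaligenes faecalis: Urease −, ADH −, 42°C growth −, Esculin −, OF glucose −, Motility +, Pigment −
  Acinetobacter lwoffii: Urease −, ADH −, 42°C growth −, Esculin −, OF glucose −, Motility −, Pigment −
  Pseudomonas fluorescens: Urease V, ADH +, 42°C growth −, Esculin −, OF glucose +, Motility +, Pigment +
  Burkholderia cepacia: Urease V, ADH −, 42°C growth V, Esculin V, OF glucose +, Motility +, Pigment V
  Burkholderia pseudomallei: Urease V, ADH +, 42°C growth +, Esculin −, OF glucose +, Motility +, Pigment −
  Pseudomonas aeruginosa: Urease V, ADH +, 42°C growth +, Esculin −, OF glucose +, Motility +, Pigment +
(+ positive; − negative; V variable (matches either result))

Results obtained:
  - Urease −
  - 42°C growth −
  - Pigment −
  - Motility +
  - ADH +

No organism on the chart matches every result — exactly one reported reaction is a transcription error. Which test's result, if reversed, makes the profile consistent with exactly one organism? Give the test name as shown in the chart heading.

42°C growth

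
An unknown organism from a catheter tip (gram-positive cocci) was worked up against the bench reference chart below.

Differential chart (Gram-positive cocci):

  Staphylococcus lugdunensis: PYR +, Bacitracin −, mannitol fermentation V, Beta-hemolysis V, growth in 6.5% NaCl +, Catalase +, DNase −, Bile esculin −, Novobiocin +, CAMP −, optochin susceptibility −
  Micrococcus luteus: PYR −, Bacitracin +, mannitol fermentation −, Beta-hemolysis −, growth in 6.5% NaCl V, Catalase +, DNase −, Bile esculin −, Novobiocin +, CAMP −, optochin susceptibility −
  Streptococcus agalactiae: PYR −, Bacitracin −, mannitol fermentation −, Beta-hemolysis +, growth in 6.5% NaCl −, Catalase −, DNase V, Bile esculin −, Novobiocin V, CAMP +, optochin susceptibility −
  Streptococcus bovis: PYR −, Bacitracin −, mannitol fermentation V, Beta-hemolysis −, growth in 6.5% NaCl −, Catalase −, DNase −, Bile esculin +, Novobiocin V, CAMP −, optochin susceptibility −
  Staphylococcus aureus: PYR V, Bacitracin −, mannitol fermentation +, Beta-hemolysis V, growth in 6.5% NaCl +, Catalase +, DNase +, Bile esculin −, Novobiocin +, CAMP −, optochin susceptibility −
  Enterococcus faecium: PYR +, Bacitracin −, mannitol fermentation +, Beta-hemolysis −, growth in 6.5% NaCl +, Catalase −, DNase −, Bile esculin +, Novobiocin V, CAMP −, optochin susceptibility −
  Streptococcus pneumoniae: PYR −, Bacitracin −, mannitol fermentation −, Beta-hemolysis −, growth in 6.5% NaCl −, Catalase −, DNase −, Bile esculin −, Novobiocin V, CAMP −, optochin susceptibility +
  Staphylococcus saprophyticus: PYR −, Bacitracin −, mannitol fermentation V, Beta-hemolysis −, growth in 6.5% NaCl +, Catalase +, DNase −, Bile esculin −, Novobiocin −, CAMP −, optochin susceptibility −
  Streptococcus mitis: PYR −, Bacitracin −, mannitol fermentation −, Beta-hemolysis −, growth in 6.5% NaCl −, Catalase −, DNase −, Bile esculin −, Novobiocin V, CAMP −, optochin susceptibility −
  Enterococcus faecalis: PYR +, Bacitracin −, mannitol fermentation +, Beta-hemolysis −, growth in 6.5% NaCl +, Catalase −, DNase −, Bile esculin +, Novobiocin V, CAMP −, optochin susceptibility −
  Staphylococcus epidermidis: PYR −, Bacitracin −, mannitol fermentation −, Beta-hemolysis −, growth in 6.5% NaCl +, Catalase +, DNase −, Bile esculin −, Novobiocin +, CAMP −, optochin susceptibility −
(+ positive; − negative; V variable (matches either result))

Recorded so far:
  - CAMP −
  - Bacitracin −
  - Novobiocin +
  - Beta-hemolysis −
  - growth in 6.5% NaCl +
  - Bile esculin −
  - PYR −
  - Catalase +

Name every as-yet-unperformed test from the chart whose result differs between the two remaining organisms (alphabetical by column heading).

DNase, mannitol fermentation

Bile esculin −: excludes Streptococcus bovis, Enterococcus faecium, Enterococcus faecalis — 8 left.
Catalase +: excludes Streptococcus agalactiae, Streptococcus pneumoniae, Streptococcus mitis — 5 left.
CAMP −: all 5 remaining candidates are consistent.
PYR −: excludes Staphylococcus lugdunensis — 4 left.
Bacitracin −: excludes Micrococcus luteus — 3 left.
Beta-hemolysis −: all 3 remaining candidates are consistent.
growth in 6.5% NaCl +: all 3 remaining candidates are consistent.
Novobiocin +: excludes Staphylococcus saprophyticus — 2 left.
Two candidates remain: Staphylococcus aureus and Staphylococcus epidermidis.
  mannitol fermentation: Staphylococcus aureus +, Staphylococcus epidermidis − — discriminates.
  DNase: Staphylococcus aureus +, Staphylococcus epidermidis − — discriminates.
  optochin susceptibility: − vs − — same for both, does not separate.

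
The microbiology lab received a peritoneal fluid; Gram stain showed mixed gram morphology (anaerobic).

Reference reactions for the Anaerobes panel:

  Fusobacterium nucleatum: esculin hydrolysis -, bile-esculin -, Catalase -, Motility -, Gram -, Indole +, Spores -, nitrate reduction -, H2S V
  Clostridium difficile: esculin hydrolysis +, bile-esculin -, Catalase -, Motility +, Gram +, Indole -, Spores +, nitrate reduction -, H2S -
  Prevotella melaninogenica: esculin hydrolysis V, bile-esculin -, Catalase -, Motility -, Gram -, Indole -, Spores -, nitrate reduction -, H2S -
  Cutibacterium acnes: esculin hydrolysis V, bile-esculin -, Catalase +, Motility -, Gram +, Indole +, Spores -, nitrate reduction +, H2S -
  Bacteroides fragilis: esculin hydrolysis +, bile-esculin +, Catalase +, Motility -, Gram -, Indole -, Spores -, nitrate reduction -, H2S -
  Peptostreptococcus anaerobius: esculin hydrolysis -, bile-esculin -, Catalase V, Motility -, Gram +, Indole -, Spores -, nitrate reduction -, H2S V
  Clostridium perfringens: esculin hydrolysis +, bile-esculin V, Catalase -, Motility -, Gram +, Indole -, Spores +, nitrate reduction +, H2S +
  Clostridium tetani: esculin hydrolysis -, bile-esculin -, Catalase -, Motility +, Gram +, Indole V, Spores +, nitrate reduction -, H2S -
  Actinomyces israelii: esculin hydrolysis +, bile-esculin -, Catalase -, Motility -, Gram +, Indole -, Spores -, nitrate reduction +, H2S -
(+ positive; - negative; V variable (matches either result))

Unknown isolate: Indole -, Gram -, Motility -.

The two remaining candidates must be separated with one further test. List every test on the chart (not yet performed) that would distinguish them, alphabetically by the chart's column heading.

bile-esculin, Catalase

Gram -: excludes 6 organisms — 3 left.
Motility -: all 3 remaining candidates are consistent.
Indole -: excludes Fusobacterium nucleatum — 2 left.
Two candidates remain: Bacteroides fragilis and Prevotella melaninogenica.
  esculin hydrolysis: + vs V — variable for at least one, does not separate.
  bile-esculin: Bacteroides fragilis +, Prevotella melaninogenica - — discriminates.
  Catalase: Bacteroides fragilis +, Prevotella melaninogenica - — discriminates.
  Spores: - vs - — same for both, does not separate.
  nitrate reduction: - vs - — same for both, does not separate.
  H2S: - vs - — same for both, does not separate.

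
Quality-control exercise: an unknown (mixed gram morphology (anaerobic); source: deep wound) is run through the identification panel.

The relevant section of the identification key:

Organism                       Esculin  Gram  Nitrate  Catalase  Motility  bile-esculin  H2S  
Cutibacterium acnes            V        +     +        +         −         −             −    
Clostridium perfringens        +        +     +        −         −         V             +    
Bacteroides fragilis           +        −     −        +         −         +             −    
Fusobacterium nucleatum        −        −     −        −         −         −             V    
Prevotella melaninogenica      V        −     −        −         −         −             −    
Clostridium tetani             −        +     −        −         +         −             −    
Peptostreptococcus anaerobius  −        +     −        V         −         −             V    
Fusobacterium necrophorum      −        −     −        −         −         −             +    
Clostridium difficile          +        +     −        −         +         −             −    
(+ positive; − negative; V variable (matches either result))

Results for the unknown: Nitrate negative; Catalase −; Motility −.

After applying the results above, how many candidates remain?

Motility −: excludes Clostridium tetani, Clostridium difficile — 7 left.
Catalase −: excludes Cutibacterium acnes, Bacteroides fragilis — 5 left.
Nitrate −: excludes Clostridium perfringens — 4 left.
Still consistent: Fusobacterium necrophorum, Fusobacterium nucleatum, Peptostreptococcus anaerobius, Prevotella melaninogenica.

4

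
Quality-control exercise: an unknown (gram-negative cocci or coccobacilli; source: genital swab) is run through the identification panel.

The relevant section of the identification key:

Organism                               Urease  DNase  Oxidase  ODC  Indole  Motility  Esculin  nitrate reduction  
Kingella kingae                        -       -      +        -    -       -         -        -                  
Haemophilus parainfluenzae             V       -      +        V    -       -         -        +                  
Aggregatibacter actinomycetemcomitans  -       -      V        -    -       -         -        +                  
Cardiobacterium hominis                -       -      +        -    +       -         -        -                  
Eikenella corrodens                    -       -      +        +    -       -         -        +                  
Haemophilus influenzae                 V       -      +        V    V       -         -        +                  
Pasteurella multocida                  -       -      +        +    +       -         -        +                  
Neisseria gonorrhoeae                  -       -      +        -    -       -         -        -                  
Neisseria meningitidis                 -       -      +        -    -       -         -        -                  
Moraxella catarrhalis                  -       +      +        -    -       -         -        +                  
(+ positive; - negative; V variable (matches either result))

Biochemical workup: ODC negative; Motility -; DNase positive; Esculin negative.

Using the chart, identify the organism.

Motility -: all 10 remaining candidates are consistent.
Esculin -: all 10 remaining candidates are consistent.
ODC -: excludes Eikenella corrodens, Pasteurella multocida — 8 left.
DNase +: excludes 7 organisms — 1 left.

Moraxella catarrhalis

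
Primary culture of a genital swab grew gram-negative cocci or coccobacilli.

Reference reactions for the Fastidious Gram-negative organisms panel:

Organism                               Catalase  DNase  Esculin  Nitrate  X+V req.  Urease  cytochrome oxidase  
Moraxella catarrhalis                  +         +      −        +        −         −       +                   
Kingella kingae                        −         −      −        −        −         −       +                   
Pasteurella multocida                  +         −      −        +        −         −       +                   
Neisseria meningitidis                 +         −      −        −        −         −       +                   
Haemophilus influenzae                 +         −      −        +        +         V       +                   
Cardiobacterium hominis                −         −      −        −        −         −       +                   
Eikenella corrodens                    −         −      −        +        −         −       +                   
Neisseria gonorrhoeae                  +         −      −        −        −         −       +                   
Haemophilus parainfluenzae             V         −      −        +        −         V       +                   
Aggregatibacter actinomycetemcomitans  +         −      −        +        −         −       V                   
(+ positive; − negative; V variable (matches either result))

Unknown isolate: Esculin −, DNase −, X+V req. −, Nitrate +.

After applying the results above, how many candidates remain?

4

Esculin −: all 10 remaining candidates are consistent.
X+V req. −: excludes Haemophilus influenzae — 9 left.
Nitrate +: excludes Kingella kingae, Neisseria meningitidis, Cardiobacterium hominis, Neisseria gonorrhoeae — 5 left.
DNase −: excludes Moraxella catarrhalis — 4 left.
Still consistent: Aggregatibacter actinomycetemcomitans, Eikenella corrodens, Haemophilus parainfluenzae, Pasteurella multocida.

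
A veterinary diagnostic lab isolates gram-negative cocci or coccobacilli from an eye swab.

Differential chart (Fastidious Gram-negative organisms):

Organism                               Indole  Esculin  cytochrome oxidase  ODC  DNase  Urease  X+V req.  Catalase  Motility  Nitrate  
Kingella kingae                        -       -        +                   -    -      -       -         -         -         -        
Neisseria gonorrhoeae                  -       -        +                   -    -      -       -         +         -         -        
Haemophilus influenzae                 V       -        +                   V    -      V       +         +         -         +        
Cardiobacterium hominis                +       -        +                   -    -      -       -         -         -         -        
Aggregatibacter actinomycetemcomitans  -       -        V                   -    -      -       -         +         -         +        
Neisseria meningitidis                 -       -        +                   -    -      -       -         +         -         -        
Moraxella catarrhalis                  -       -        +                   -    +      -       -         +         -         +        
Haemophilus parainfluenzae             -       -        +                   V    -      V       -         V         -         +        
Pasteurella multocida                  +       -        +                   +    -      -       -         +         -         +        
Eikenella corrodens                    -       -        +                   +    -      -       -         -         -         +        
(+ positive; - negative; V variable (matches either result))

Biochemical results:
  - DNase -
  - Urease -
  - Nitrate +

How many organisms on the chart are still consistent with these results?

Urease -: all 10 remaining candidates are consistent.
Nitrate +: excludes Kingella kingae, Neisseria gonorrhoeae, Cardiobacterium hominis, Neisseria meningitidis — 6 left.
DNase -: excludes Moraxella catarrhalis — 5 left.
Still consistent: Aggregatibacter actinomycetemcomitans, Eikenella corrodens, Haemophilus influenzae, Haemophilus parainfluenzae, Pasteurella multocida.

5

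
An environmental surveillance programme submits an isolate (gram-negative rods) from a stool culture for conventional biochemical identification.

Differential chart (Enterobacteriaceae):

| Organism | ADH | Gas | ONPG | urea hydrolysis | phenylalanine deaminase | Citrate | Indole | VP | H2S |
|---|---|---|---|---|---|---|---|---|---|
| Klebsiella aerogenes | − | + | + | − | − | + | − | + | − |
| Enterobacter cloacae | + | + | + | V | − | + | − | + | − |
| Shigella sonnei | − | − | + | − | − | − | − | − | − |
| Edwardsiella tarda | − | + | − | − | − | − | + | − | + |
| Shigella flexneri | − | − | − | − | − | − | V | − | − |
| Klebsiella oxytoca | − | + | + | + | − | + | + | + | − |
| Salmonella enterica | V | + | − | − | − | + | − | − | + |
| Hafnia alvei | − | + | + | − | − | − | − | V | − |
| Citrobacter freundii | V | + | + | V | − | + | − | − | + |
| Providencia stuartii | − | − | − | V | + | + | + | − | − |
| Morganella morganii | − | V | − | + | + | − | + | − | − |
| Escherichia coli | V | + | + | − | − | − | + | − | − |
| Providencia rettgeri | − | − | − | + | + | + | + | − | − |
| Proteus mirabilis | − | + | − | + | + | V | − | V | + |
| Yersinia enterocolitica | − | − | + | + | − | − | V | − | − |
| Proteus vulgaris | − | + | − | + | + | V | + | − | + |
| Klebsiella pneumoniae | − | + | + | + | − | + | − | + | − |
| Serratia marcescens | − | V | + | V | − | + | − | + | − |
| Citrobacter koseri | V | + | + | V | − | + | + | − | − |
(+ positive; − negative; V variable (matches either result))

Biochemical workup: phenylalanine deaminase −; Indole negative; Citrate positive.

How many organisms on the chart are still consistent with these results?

Citrate +: excludes 7 organisms — 12 left.
Indole −: excludes 5 organisms — 7 left.
phenylalanine deaminase −: excludes Proteus mirabilis — 6 left.
Still consistent: Citrobacter freundii, Enterobacter cloacae, Klebsiella aerogenes, Klebsiella pneumoniae, Salmonella enterica, Serratia marcescens.

6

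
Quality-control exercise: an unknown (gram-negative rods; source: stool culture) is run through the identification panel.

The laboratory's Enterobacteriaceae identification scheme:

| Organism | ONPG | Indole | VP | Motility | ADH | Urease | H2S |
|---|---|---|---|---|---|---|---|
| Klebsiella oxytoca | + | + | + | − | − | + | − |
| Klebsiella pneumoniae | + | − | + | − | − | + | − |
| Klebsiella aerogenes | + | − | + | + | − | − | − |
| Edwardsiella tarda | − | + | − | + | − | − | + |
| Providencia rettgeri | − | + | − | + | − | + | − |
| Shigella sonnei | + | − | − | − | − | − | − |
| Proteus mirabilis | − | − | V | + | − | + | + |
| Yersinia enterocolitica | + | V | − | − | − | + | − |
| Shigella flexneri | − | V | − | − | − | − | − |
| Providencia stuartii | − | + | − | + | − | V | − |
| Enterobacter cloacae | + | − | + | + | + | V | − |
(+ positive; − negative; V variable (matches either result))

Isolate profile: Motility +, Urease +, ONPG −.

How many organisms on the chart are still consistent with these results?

Urease +: excludes Klebsiella aerogenes, Edwardsiella tarda, Shigella sonnei, Shigella flexneri — 7 left.
Motility +: excludes Klebsiella oxytoca, Klebsiella pneumoniae, Yersinia enterocolitica — 4 left.
ONPG −: excludes Enterobacter cloacae — 3 left.
Still consistent: Proteus mirabilis, Providencia rettgeri, Providencia stuartii.

3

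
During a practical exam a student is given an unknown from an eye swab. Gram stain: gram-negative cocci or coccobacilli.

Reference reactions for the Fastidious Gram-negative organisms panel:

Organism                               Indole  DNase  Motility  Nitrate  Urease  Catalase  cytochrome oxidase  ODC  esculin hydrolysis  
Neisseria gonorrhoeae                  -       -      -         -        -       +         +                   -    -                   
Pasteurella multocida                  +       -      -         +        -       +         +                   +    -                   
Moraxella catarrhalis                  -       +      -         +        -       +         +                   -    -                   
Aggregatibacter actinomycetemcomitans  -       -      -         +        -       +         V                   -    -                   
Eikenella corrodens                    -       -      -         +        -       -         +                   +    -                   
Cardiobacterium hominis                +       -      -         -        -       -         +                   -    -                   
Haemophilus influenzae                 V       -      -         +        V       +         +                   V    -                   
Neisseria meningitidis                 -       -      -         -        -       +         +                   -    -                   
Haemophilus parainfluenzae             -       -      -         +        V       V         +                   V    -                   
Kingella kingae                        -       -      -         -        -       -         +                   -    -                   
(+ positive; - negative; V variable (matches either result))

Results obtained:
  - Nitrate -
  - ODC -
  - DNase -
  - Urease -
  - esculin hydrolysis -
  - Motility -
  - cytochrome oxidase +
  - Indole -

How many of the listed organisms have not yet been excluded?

3

Motility -: all 10 remaining candidates are consistent.
Indole -: excludes Pasteurella multocida, Cardiobacterium hominis — 8 left.
Urease -: all 8 remaining candidates are consistent.
DNase -: excludes Moraxella catarrhalis — 7 left.
ODC -: excludes Eikenella corrodens — 6 left.
esculin hydrolysis -: all 6 remaining candidates are consistent.
cytochrome oxidase +: all 6 remaining candidates are consistent.
Nitrate -: excludes Aggregatibacter actinomycetemcomitans, Haemophilus influenzae, Haemophilus parainfluenzae — 3 left.
Still consistent: Kingella kingae, Neisseria gonorrhoeae, Neisseria meningitidis.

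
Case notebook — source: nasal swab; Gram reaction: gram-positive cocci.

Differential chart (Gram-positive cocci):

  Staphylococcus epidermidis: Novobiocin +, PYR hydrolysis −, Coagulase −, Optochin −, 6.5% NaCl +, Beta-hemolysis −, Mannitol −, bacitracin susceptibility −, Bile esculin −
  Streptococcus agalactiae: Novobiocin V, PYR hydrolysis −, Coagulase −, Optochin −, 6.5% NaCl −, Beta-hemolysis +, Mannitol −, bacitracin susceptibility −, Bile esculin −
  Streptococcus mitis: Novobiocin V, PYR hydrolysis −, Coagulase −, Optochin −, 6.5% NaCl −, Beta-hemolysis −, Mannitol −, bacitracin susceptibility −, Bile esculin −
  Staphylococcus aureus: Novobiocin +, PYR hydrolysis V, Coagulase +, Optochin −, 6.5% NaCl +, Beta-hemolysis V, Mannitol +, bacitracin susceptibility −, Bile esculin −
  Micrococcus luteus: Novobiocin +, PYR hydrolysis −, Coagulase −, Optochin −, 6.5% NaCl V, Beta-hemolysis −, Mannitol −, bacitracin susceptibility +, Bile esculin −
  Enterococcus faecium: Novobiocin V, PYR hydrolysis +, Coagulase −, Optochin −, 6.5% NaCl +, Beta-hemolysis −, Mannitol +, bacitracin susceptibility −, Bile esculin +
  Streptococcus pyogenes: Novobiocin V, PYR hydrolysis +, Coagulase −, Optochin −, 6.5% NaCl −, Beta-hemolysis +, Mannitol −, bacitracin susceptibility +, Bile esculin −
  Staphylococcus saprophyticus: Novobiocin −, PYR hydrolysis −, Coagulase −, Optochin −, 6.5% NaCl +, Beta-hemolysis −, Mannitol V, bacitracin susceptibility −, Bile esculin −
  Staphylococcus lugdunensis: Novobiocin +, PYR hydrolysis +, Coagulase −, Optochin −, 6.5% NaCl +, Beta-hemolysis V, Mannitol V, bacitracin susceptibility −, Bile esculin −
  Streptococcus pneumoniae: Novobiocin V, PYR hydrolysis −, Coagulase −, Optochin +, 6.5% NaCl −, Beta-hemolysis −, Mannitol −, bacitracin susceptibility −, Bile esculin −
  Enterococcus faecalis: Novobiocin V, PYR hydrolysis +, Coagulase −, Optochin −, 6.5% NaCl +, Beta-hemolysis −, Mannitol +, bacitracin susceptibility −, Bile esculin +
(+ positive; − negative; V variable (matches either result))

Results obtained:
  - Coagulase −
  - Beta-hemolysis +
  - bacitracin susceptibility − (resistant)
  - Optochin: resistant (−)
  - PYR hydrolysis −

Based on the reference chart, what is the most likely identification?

Streptococcus agalactiae

Optochin −: excludes Streptococcus pneumoniae — 10 left.
PYR hydrolysis −: excludes Enterococcus faecium, Streptococcus pyogenes, Staphylococcus lugdunensis, Enterococcus faecalis — 6 left.
Coagulase −: excludes Staphylococcus aureus — 5 left.
bacitracin susceptibility −: excludes Micrococcus luteus — 4 left.
Beta-hemolysis +: excludes Staphylococcus epidermidis, Streptococcus mitis, Staphylococcus saprophyticus — 1 left.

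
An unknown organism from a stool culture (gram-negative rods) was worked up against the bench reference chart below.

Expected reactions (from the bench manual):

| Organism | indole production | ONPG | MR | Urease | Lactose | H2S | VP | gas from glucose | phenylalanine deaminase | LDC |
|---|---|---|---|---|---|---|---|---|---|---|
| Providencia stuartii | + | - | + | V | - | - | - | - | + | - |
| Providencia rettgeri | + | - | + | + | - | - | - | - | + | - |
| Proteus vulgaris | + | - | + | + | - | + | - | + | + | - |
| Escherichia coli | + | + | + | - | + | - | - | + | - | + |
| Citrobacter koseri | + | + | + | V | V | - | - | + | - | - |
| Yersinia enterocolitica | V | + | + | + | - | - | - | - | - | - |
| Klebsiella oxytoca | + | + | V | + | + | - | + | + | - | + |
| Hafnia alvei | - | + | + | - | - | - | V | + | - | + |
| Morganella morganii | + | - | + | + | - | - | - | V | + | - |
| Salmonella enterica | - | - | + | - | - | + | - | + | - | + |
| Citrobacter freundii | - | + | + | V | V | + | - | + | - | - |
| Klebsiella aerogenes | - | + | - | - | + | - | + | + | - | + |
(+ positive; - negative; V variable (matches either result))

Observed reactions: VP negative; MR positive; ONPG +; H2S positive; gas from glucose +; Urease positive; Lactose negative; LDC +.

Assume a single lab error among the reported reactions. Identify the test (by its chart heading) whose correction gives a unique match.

LDC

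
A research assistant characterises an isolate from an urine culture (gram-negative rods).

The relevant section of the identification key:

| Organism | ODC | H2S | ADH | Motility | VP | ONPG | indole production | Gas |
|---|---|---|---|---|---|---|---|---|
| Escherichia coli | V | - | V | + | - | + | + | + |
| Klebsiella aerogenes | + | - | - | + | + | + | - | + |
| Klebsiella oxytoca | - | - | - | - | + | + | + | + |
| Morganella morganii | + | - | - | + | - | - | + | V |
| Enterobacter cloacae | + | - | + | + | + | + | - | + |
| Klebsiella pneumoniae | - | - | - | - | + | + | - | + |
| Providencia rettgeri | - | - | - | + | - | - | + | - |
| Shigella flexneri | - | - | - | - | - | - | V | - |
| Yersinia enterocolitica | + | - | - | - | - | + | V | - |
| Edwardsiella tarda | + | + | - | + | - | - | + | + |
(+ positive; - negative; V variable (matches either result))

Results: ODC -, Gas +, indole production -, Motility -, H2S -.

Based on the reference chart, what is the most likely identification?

Klebsiella pneumoniae

H2S -: excludes Edwardsiella tarda — 9 left.
Gas +: excludes Providencia rettgeri, Shigella flexneri, Yersinia enterocolitica — 6 left.
ODC -: excludes Klebsiella aerogenes, Morganella morganii, Enterobacter cloacae — 3 left.
Motility -: excludes Escherichia coli — 2 left.
indole production -: excludes Klebsiella oxytoca — 1 left.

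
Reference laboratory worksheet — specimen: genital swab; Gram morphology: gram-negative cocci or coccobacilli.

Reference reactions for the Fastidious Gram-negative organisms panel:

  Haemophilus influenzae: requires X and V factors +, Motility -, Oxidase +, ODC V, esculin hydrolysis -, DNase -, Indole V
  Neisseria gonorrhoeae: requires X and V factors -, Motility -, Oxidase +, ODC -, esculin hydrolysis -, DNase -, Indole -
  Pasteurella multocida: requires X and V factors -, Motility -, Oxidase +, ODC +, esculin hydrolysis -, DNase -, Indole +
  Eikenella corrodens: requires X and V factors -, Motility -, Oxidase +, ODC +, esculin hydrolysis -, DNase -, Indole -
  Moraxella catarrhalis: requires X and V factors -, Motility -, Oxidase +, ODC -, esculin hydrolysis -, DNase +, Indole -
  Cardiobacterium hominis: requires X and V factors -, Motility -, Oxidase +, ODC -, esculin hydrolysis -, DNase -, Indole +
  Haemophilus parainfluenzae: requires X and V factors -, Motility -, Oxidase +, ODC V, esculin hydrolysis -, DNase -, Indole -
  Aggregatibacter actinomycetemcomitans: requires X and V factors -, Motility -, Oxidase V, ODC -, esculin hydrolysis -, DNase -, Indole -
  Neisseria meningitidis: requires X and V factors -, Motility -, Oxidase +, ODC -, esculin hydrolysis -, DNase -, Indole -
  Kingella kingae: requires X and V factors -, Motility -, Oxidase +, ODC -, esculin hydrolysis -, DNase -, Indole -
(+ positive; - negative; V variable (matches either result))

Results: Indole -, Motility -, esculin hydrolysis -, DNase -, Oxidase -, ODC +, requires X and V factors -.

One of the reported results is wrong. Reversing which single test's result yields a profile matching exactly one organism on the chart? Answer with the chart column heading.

As reported, no row in the chart matches all 7 reactions.
Reversing Motility → still no organism matches.
Reversing DNase → still no organism matches.
Reversing Oxidase → 2 organisms match (not unique).
Reversing requires X and V factors → still no organism matches.
Reversing Indole → still no organism matches.
Reversing ODC (to -) → unique match: Aggregatibacter actinomycetemcomitans.
Reversing esculin hydrolysis → still no organism matches.

ODC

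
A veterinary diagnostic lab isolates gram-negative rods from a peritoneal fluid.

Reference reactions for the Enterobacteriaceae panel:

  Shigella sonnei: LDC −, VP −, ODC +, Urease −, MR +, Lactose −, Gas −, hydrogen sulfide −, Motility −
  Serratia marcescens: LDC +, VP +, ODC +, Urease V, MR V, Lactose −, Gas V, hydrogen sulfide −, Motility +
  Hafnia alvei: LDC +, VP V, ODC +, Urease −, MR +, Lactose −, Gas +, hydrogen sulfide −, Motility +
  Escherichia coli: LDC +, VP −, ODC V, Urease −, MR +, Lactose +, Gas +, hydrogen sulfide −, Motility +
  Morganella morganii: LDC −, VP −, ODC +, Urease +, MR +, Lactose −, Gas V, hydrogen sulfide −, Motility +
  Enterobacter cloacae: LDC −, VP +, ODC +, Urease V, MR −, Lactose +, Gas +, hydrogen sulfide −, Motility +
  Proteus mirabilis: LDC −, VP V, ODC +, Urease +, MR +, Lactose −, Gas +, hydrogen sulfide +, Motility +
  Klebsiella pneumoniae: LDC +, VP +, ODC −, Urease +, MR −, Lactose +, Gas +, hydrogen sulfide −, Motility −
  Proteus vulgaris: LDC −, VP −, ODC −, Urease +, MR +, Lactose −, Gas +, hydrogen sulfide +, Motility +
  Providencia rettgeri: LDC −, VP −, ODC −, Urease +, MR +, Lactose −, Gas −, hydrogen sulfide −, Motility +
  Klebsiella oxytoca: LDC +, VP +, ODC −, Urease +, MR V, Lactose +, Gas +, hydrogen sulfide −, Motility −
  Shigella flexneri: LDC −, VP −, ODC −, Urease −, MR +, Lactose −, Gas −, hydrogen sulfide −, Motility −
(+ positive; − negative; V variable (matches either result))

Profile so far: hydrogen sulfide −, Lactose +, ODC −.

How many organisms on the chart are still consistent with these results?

3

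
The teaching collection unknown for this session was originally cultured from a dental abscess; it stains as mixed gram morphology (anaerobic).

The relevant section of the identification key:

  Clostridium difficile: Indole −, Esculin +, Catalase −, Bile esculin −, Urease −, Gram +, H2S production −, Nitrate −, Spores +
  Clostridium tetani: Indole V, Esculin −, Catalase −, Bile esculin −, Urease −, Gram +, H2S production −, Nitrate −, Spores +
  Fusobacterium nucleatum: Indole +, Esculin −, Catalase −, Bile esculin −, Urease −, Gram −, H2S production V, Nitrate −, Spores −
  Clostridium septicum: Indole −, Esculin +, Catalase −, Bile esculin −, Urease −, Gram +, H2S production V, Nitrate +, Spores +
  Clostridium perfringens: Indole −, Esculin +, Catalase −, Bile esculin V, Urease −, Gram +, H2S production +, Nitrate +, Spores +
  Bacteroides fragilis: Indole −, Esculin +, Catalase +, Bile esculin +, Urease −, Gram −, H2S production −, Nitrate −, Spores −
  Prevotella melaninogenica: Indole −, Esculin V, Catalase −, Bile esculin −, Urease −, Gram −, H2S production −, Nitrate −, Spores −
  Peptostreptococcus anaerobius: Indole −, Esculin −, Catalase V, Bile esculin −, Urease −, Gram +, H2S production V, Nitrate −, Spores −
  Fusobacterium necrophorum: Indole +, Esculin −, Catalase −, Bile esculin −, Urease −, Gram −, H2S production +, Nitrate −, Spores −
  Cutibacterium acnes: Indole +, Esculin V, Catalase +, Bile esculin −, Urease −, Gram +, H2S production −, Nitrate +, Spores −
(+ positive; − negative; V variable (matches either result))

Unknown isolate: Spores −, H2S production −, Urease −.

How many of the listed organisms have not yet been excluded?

H2S production −: excludes Clostridium perfringens, Fusobacterium necrophorum — 8 left.
Spores −: excludes Clostridium difficile, Clostridium tetani, Clostridium septicum — 5 left.
Urease −: all 5 remaining candidates are consistent.
Still consistent: Bacteroides fragilis, Cutibacterium acnes, Fusobacterium nucleatum, Peptostreptococcus anaerobius, Prevotella melaninogenica.

5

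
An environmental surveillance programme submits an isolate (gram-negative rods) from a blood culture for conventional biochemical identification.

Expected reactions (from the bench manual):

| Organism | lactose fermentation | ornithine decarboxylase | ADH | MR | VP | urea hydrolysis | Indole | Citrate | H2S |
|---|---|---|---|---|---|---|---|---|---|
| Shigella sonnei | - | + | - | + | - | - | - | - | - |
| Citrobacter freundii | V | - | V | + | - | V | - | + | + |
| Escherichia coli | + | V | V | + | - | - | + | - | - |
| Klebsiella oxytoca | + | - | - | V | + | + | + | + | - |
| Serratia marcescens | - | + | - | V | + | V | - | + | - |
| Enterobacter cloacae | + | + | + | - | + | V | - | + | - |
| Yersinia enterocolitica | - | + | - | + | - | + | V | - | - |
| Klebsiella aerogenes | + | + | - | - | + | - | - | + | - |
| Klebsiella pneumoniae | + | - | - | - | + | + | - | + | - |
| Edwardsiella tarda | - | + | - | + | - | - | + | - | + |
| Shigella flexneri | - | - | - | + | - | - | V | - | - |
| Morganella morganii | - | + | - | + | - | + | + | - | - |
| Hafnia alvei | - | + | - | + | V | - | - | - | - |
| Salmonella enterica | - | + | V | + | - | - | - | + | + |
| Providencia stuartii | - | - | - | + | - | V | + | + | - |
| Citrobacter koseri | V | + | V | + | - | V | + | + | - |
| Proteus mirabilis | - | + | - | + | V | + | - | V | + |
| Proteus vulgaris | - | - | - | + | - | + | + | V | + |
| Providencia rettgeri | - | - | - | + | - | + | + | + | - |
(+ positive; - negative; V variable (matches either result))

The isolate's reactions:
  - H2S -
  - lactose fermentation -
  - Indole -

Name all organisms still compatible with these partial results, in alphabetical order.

lactose fermentation -: excludes 5 organisms — 14 left.
H2S -: excludes 5 organisms — 9 left.
Indole -: excludes Morganella morganii, Providencia stuartii, Citrobacter koseri, Providencia rettgeri — 5 left.

Hafnia alvei, Serratia marcescens, Shigella flexneri, Shigella sonnei, Yersinia enterocolitica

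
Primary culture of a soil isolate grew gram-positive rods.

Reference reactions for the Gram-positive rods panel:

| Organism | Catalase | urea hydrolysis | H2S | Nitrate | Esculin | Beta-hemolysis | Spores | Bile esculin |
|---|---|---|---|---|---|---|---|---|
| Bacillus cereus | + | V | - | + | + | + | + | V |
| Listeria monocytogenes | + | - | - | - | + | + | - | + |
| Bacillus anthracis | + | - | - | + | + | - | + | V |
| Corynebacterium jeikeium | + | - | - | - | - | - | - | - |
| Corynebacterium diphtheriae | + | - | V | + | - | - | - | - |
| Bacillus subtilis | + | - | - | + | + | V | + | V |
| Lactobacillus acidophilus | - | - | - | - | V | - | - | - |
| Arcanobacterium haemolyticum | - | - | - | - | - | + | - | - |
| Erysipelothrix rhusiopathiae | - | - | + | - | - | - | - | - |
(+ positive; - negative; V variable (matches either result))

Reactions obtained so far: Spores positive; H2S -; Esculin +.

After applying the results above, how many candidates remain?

3

H2S -: excludes Erysipelothrix rhusiopathiae — 8 left.
Esculin +: excludes Corynebacterium jeikeium, Corynebacterium diphtheriae, Arcanobacterium haemolyticum — 5 left.
Spores +: excludes Listeria monocytogenes, Lactobacillus acidophilus — 3 left.
Still consistent: Bacillus anthracis, Bacillus cereus, Bacillus subtilis.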